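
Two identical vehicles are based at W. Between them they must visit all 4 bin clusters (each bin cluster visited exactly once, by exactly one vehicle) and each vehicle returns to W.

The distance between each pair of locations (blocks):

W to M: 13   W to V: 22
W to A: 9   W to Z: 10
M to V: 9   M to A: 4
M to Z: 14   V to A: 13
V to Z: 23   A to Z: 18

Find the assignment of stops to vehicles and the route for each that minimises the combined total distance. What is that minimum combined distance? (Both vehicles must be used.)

Try each way of splitting the stops between the two vehicles (each non-empty) and, for each split, find the best tour for each vehicle:
  {M} + {V, A, Z}: 26 + 55 = 81
  {V} + {M, A, Z}: 44 + 37 = 81
  {M, V} + {A, Z}: 44 + 37 = 81
  {A} + {M, V, Z}: 18 + 55 = 73
  {M, A} + {V, Z}: 26 + 55 = 81
  {V, A} + {M, Z}: 44 + 37 = 81
  … (7 splits in total)
  {M, V, A} + {Z}: 44 + 20 = 64  ← best
Best: vehicle 1 W → M → V → A → W = 44; vehicle 2 W → Z → W = 20; combined 64.

64 blocks — the smallest possible combined total.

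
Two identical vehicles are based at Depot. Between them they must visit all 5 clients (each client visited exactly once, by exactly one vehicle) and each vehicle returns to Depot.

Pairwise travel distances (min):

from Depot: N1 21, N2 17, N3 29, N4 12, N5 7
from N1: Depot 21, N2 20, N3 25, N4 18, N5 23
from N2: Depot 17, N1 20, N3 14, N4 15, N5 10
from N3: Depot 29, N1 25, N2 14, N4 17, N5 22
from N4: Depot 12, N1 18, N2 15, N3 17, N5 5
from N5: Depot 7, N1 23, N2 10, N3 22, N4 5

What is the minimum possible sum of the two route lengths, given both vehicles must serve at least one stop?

98 min — the smallest possible combined total.

There are 2^4 − 1 = 15 ways to divide the 5 stops into two non-empty groups. For each, the best each vehicle can do is its own shortest tour through its group:
  {N1} + {N2, N3, N4, N5}: 42 + 60 = 102
  {N2} + {N1, N3, N4, N5}: 34 + 75 = 109
  {N1, N2} + {N3, N4, N5}: 58 + 58 = 116
  {N3} + {N1, N2, N4, N5}: 58 + 67 = 125
  {N1, N3} + {N2, N4, N5}: 75 + 44 = 119
  {N2, N3} + {N1, N4, N5}: 60 + 51 = 111
  … (15 splits in total)
  {N1, N2, N3, N4} + {N5}: 84 + 14 = 98  ← best
Best: vehicle 1 Depot → N1 → N2 → N3 → N4 → Depot = 84; vehicle 2 Depot → N5 → Depot = 14; combined 98.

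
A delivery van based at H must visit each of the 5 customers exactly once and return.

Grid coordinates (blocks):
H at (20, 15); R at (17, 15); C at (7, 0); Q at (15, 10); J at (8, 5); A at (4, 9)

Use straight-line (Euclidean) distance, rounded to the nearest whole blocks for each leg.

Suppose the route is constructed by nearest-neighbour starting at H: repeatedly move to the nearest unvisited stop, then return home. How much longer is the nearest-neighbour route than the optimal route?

Excess over optimum: 1 blocks.

H: R=3, Q=7, J=16, A=17, C=20 ⇒ R
R: Q=5, J=13, A=14, C=18 ⇒ Q
Q: J=9, A=11, C=13 ⇒ J
J: C=5, A=6 ⇒ C
C: A=9 ⇒ A
NN route H → R → Q → J → C → A → H costs 48.
Optimal: H → R → A → C → J → Q → H costs 47 (by enumerating all 60 distinct tours).
Excess = 48 − 47 = 1.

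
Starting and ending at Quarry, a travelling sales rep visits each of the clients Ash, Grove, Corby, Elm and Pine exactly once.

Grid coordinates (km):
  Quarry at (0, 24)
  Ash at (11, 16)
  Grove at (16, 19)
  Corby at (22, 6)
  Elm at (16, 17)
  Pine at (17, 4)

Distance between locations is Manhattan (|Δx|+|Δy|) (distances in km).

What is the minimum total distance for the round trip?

There are 60 distinct closed tours to check (reversals are equivalent).
Quarry → Ash → Grove → Corby → Elm → Pine → Quarry: 19+8+19+17+14+37 = 114
Quarry → Ash → Grove → Corby → Pine → Elm → Quarry: 19+8+19+7+14+23 = 90
Quarry → Ash → Grove → Elm → Corby → Pine → Quarry: 19+8+2+17+7+37 = 90
Quarry → Ash → Grove → Elm → Pine → Corby → Quarry: 19+8+2+14+7+40 = 90
Quarry → Ash → Grove → Pine → Corby → Elm → Quarry: 19+8+16+7+17+23 = 90
Quarry → Ash → Grove → Pine → Elm → Corby → Quarry: 19+8+16+14+17+40 = 114
Quarry → Ash → Corby → Grove → Elm → Pine → Quarry: 19+21+19+2+14+37 = 112
Quarry → Ash → Corby → Grove → Pine → Elm → Quarry: 19+21+19+16+14+23 = 112
Quarry → Ash → Corby → Elm → Grove → Pine → Quarry: 19+21+17+2+16+37 = 112
Quarry → Ash → Corby → Elm → Pine → Grove → Quarry: 19+21+17+14+16+21 = 108
Quarry → Ash → Corby → Pine → Grove → Elm → Quarry: 19+21+7+16+2+23 = 88
Quarry → Ash → Corby → Pine → Elm → Grove → Quarry: 19+21+7+14+2+21 = 84
Quarry → Ash → Elm → Grove → Corby → Pine → Quarry: 19+6+2+19+7+37 = 90
Quarry → Ash → Elm → Grove → Pine → Corby → Quarry: 19+6+2+16+7+40 = 90
… (46 more)
The minimum is 84.
One optimal route: Quarry → Ash → Corby → Pine → Elm → Grove → Quarry (or its reverse).

84 km — the shortest possible round trip.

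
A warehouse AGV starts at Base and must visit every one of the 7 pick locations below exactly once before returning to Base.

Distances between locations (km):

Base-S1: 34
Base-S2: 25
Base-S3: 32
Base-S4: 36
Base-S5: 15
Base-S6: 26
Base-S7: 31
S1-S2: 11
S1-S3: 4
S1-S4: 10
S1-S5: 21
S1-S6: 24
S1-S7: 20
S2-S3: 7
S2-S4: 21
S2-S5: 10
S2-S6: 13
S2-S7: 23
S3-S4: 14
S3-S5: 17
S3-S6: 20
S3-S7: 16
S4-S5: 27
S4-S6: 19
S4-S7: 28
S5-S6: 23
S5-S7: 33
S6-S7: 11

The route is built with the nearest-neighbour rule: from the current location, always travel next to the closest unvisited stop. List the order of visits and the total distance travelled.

At Base the remaining stops are S5 15, S2 25, S6 26, S7 31, S3 32, S1 34, S4 36; go to S5.
At S5 the remaining stops are S2 10, S3 17, S1 21, S6 23, S4 27, S7 33; go to S2.
At S2 the remaining stops are S3 7, S1 11, S6 13, S4 21, S7 23; go to S3.
At S3 the remaining stops are S1 4, S4 14, S7 16, S6 20; go to S1.
At S1 the remaining stops are S4 10, S7 20, S6 24; go to S4.
At S4 the remaining stops are S6 19, S7 28; go to S6.
At S6 the remaining stops are S7 11; go to S7.
Return S7→Base: 31.
Total = 15 + 10 + 7 + 4 + 10 + 19 + 11 + 31 = 107.

Nearest-neighbour total = 107 km; route Base → S5 → S2 → S3 → S1 → S4 → S6 → S7 → Base.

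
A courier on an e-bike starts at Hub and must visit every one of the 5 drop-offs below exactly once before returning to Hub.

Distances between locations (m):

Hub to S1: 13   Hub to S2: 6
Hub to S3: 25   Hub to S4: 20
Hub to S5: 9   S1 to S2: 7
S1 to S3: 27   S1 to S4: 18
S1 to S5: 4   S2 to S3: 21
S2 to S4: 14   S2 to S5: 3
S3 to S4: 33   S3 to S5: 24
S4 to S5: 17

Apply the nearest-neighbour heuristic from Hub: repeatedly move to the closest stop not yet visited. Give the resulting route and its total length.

89 m along Hub → S2 → S5 → S1 → S4 → S3 → Hub.

Hub → [S2:6 / S5:9 / S1:13 / S4:20 / S3:25] → S2 (6)
S2 → [S5:3 / S1:7 / S4:14 / S3:21] → S5 (3)
S5 → [S1:4 / S4:17 / S3:24] → S1 (4)
S1 → [S4:18 / S3:27] → S4 (18)
S4 → [S3:33] → S3 (33)
Return S3→Hub: 25.
Total = 6 + 3 + 4 + 18 + 33 + 25 = 89.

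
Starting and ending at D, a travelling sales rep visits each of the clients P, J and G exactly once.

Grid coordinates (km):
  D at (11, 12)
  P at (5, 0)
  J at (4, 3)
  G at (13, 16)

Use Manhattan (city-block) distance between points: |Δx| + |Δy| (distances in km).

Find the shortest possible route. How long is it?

There are 3 distinct closed tours to check (reversals are equivalent).
D - P - J - G - D: 18+4+22+6 = 50
D - P - G - J - D: 18+24+22+16 = 80
D - J - P - G - D: 16+4+24+6 = 50
The minimum is 50.
One optimal route: D → P → J → G → D (or its reverse).

Minimum total distance: 50 km.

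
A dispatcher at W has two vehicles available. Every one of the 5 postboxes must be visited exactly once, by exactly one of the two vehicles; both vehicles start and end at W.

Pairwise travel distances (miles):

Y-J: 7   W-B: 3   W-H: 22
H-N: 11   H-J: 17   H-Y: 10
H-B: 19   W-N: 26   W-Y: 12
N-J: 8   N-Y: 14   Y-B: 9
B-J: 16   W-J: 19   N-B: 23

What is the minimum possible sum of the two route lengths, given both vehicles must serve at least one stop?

Check every non-empty split of the stops between the two vehicles; for each half take its own optimal tour:
  {H} + {N, Y, B, J}: 44 + 53 = 97
  {N} + {H, Y, B, J}: 52 + 58 = 110
  {H, N} + {Y, B, J}: 59 + 38 = 97
  {Y} + {H, N, B, J}: 24 + 60 = 84
  {H, Y} + {N, B, J}: 44 + 53 = 97
  {N, Y} + {H, B, J}: 52 + 58 = 110
  … (15 splits in total)
  {B} + {H, N, Y, J}: 6 + 60 = 66  ← best
Best: vehicle 1 W → B → W = 6; vehicle 2 W → H → N → J → Y → W = 60; combined 66.

Minimum combined distance: 66 miles.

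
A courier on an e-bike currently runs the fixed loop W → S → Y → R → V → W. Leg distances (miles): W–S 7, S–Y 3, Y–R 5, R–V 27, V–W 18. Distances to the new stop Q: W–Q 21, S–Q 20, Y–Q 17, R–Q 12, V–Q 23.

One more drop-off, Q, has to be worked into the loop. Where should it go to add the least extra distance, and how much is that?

Minimum extra distance: 8 miles, inserting Q between R and V.

Insertion cost between consecutive stops i–j is d(i,Q) + d(Q,j) − d(i,j):
  between W and S: 21 + 20 − 7 = 34
  between S and Y: 20 + 17 − 3 = 34
  between Y and R: 17 + 12 − 5 = 24
  between R and V: 12 + 23 − 27 = 8
  between V and W: 23 + 21 − 18 = 26
Cheapest insertion is between R and V, adding 8.
New total = 60 + 8 = 68.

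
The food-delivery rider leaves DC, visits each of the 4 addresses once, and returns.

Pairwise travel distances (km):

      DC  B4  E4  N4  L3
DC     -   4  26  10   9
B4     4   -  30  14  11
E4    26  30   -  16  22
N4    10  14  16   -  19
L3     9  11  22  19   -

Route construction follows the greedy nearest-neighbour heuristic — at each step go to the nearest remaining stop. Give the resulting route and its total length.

Total distance 76 km via the nearest-neighbour route DC → B4 → L3 → N4 → E4 → DC.

DC → [B4:4 / L3:9 / N4:10 / E4:26] → B4 (4)
B4 → [L3:11 / N4:14 / E4:30] → L3 (11)
L3 → [N4:19 / E4:22] → N4 (19)
N4 → [E4:16] → E4 (16)
Return E4→DC: 26.
Total = 4 + 11 + 19 + 16 + 26 = 76.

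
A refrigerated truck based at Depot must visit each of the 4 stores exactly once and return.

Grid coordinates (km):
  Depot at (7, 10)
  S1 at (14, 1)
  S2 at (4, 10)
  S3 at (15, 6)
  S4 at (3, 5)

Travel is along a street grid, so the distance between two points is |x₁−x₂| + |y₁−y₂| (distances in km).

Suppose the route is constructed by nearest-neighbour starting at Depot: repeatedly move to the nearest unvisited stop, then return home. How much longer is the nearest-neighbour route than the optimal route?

From Depot: S2=3, S4=9, S3=12, S1=16 → choose S2 (3).
From S2: S4=6, S3=15, S1=19 → choose S4 (6).
From S4: S3=13, S1=15 → choose S3 (13).
From S3: S1=6 → choose S1 (6).
NN route Depot → S2 → S4 → S3 → S1 → Depot costs 44.
Optimal: Depot → S2 → S4 → S1 → S3 → Depot costs 42 (by enumerating all 12 distinct tours).
Excess = 44 − 42 = 2.

The nearest-neighbour route is 2 km longer than optimal.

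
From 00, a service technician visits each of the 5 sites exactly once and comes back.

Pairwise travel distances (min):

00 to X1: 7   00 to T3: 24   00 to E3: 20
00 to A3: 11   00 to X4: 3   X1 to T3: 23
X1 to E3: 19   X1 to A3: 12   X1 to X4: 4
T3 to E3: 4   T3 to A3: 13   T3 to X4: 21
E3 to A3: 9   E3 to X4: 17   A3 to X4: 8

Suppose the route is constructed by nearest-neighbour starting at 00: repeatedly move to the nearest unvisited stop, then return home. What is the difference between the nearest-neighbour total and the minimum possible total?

2 min longer than the optimal tour.

From 00: X4=3, X1=7, A3=11, E3=20, T3=24 → choose X4 (3).
From X4: X1=4, A3=8, E3=17, T3=21 → choose X1 (4).
From X1: A3=12, E3=19, T3=23 → choose A3 (12).
From A3: E3=9, T3=13 → choose E3 (9).
From E3: T3=4 → choose T3 (4).
NN route 00 → X4 → X1 → A3 → E3 → T3 → 00 costs 56.
Optimal: 00 → X1 → T3 → E3 → A3 → X4 → 00 costs 54 (by enumerating all 60 distinct tours).
Excess = 56 − 54 = 2.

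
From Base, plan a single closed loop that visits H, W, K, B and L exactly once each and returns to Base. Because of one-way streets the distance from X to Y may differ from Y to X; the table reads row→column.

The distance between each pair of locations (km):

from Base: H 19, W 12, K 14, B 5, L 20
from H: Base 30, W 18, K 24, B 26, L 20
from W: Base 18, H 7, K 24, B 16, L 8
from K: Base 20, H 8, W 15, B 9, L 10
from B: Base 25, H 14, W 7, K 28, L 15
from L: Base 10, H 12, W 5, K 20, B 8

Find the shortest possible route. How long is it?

63 km — the shortest possible round trip.

Base → H → W → K → B → L → Base: 19+18+24+9+15+10 = 95
Base → H → W → K → L → B → Base: 19+18+24+10+8+25 = 104
Base → H → W → B → K → L → Base: 19+18+16+28+10+10 = 101
Base → H → W → B → L → K → Base: 19+18+16+15+20+20 = 108
Base → H → W → L → K → B → Base: 19+18+8+20+9+25 = 99
Base → H → W → L → B → K → Base: 19+18+8+8+28+20 = 101
Base → H → K → W → B → L → Base: 19+24+15+16+15+10 = 99
Base → H → K → W → L → B → Base: 19+24+15+8+8+25 = 99
Base → H → K → B → W → L → Base: 19+24+9+7+8+10 = 77
Base → H → K → B → L → W → Base: 19+24+9+15+5+18 = 90
Base → H → K → L → W → B → Base: 19+24+10+5+16+25 = 99
Base → H → K → L → B → W → Base: 19+24+10+8+7+18 = 86
Base → H → B → W → K → L → Base: 19+26+7+24+10+10 = 96
Base → H → B → W → L → K → Base: 19+26+7+8+20+20 = 100
… (106 more)
Base → B → W → H → K → L → Base: 5+7+7+24+10+10 = 63  ← best
The minimum is 63.
One optimal route: Base → B → W → H → K → L → Base.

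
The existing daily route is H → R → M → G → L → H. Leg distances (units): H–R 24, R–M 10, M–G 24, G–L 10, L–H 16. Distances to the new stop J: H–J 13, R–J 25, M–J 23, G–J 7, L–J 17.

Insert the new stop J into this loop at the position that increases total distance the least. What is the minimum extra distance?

Insertion cost between consecutive stops i–j is d(i,J) + d(J,j) − d(i,j):
  between H and R: 13 + 25 − 24 = 14
  between R and M: 25 + 23 − 10 = 38
  between M and G: 23 + 7 − 24 = 6
  between G and L: 7 + 17 − 10 = 14
  between L and H: 17 + 13 − 16 = 14
Cheapest insertion is between M and G, adding 6.
New total = 84 + 6 = 90.

Adding 6 by placing J on the M–G leg.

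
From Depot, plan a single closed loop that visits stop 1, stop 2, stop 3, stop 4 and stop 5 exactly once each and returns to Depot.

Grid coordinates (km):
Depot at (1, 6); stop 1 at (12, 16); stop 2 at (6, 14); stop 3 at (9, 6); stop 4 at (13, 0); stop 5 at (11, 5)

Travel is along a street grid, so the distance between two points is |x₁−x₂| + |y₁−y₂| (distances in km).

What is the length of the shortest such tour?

There are 60 distinct closed tours to check (reversals are equivalent).
Depot-stop 1-stop 2-stop 3-stop 4-stop 5-Depot: 21+8+11+10+7+11 = 68
Depot-stop 1-stop 2-stop 3-stop 5-stop 4-Depot: 21+8+11+3+7+18 = 68
Depot-stop 1-stop 2-stop 4-stop 3-stop 5-Depot: 21+8+21+10+3+11 = 74
Depot-stop 1-stop 2-stop 4-stop 5-stop 3-Depot: 21+8+21+7+3+8 = 68
Depot-stop 1-stop 2-stop 5-stop 3-stop 4-Depot: 21+8+14+3+10+18 = 74
Depot-stop 1-stop 2-stop 5-stop 4-stop 3-Depot: 21+8+14+7+10+8 = 68
Depot-stop 1-stop 3-stop 2-stop 4-stop 5-Depot: 21+13+11+21+7+11 = 84
Depot-stop 1-stop 3-stop 2-stop 5-stop 4-Depot: 21+13+11+14+7+18 = 84
Depot-stop 1-stop 3-stop 4-stop 2-stop 5-Depot: 21+13+10+21+14+11 = 90
Depot-stop 1-stop 3-stop 4-stop 5-stop 2-Depot: 21+13+10+7+14+13 = 78
Depot-stop 1-stop 3-stop 5-stop 2-stop 4-Depot: 21+13+3+14+21+18 = 90
Depot-stop 1-stop 3-stop 5-stop 4-stop 2-Depot: 21+13+3+7+21+13 = 78
Depot-stop 1-stop 4-stop 2-stop 3-stop 5-Depot: 21+17+21+11+3+11 = 84
Depot-stop 1-stop 4-stop 2-stop 5-stop 3-Depot: 21+17+21+14+3+8 = 84
… (46 more)
Depot-stop 2-stop 1-stop 4-stop 5-stop 3-Depot: 13+8+17+7+3+8 = 56  ← best
The minimum is 56.
One optimal route: Depot → stop 2 → stop 1 → stop 4 → stop 5 → stop 3 → Depot (or its reverse).

Shortest round trip = 56 km.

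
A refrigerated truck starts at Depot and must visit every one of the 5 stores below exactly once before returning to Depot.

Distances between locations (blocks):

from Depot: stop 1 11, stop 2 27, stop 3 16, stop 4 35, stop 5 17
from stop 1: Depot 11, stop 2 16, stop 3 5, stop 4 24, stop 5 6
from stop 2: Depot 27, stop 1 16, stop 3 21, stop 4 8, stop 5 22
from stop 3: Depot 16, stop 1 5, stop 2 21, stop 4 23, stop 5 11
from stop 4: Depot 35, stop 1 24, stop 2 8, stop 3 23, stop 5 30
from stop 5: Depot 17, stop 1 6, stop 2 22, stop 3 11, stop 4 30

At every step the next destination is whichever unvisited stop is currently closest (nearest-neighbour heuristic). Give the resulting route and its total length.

92 blocks along Depot → stop 1 → stop 3 → stop 5 → stop 2 → stop 4 → Depot.

Depot → [stop 1:11 / stop 3:16 / stop 5:17 / stop 2:27 / stop 4:35] → stop 1 (11)
stop 1 → [stop 3:5 / stop 5:6 / stop 2:16 / stop 4:24] → stop 3 (5)
stop 3 → [stop 5:11 / stop 2:21 / stop 4:23] → stop 5 (11)
stop 5 → [stop 2:22 / stop 4:30] → stop 2 (22)
stop 2 → [stop 4:8] → stop 4 (8)
Return stop 4→Depot: 35.
Total = 11 + 5 + 11 + 22 + 8 + 35 = 92.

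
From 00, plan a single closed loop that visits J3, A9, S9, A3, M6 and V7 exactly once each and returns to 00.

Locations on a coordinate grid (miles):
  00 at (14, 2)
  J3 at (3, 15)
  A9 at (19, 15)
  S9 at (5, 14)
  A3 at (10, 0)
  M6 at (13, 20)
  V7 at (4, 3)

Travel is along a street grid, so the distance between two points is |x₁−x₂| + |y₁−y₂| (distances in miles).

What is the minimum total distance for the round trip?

There are 360 distinct closed tours to check (reversals are equivalent).
00→J3→A9→S9→A3→M6→V7→00: 24+16+15+19+23+26+11 = 134
00→J3→A9→S9→A3→V7→M6→00: 24+16+15+19+9+26+19 = 128
00→J3→A9→S9→M6→A3→V7→00: 24+16+15+14+23+9+11 = 112
00→J3→A9→S9→M6→V7→A3→00: 24+16+15+14+26+9+6 = 110
00→J3→A9→S9→V7→A3→M6→00: 24+16+15+12+9+23+19 = 118
00→J3→A9→S9→V7→M6→A3→00: 24+16+15+12+26+23+6 = 122
00→J3→A9→A3→S9→M6→V7→00: 24+16+24+19+14+26+11 = 134
00→J3→A9→A3→S9→V7→M6→00: 24+16+24+19+12+26+19 = 140
… (352 more)
00→A9→M6→J3→S9→V7→A3→00: 18+11+15+3+12+9+6 = 74  ← best
The minimum is 74.
One optimal route: 00 → A9 → M6 → J3 → S9 → V7 → A3 → 00 (or its reverse).

Minimum total distance: 74 miles.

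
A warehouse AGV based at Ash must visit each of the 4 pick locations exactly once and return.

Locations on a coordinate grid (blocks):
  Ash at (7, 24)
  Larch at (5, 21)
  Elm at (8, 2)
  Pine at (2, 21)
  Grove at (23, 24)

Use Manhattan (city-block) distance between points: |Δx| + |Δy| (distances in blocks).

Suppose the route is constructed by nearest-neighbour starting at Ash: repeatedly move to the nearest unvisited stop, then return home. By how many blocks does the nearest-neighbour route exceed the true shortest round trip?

From Ash: Larch=5, Pine=8, Grove=16, Elm=23 → choose Larch (5).
From Larch: Pine=3, Grove=21, Elm=22 → choose Pine (3).
From Pine: Grove=24, Elm=25 → choose Grove (24).
From Grove: Elm=37 → choose Elm (37).
NN route Ash → Larch → Pine → Grove → Elm → Ash costs 92.
Optimal: Ash → Larch → Pine → Elm → Grove → Ash costs 86 (by enumerating all 12 distinct tours).
Excess = 92 − 86 = 6.

6 blocks longer than the optimal tour.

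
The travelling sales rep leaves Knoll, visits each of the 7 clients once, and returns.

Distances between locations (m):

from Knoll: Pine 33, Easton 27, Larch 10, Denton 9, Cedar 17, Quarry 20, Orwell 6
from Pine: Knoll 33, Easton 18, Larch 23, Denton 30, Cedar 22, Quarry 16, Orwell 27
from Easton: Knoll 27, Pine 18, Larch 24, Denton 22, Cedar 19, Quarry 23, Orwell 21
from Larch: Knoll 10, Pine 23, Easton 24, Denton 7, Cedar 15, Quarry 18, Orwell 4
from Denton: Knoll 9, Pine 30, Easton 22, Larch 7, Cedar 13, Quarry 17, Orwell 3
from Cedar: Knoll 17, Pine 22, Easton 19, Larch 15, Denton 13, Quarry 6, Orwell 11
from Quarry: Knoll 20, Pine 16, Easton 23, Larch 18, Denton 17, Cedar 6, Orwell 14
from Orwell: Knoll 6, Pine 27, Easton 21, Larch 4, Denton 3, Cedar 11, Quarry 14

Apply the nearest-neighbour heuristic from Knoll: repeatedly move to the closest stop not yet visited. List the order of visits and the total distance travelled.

Total distance 98 m via the nearest-neighbour route Knoll → Orwell → Denton → Larch → Cedar → Quarry → Pine → Easton → Knoll.

At Knoll the remaining stops are Orwell 6, Denton 9, Larch 10, Cedar 17, Quarry 20, Easton 27, Pine 33; go to Orwell.
At Orwell the remaining stops are Denton 3, Larch 4, Cedar 11, Quarry 14, Easton 21, Pine 27; go to Denton.
At Denton the remaining stops are Larch 7, Cedar 13, Quarry 17, Easton 22, Pine 30; go to Larch.
At Larch the remaining stops are Cedar 15, Quarry 18, Pine 23, Easton 24; go to Cedar.
At Cedar the remaining stops are Quarry 6, Easton 19, Pine 22; go to Quarry.
At Quarry the remaining stops are Pine 16, Easton 23; go to Pine.
At Pine the remaining stops are Easton 18; go to Easton.
Return Easton→Knoll: 27.
Total = 6 + 3 + 7 + 15 + 6 + 16 + 18 + 27 = 98.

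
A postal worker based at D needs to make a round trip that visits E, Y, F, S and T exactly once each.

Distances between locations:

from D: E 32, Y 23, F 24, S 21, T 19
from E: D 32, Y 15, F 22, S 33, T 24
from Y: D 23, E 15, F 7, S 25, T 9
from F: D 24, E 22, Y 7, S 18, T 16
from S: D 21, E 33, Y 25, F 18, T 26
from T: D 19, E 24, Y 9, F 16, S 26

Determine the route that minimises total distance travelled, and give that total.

Shortest round trip = 104.

With 5 stops there are 5!/2 = 60 distinct round trips (a route and its reverse cost the same).
D - E - Y - F - S - T - D: 32+15+7+18+26+19 = 117
D - E - Y - F - T - S - D: 32+15+7+16+26+21 = 117
D - E - Y - S - F - T - D: 32+15+25+18+16+19 = 125
D - E - Y - S - T - F - D: 32+15+25+26+16+24 = 138
D - E - Y - T - F - S - D: 32+15+9+16+18+21 = 111
D - E - Y - T - S - F - D: 32+15+9+26+18+24 = 124
D - E - F - Y - S - T - D: 32+22+7+25+26+19 = 131
D - E - F - Y - T - S - D: 32+22+7+9+26+21 = 117
D - E - F - S - Y - T - D: 32+22+18+25+9+19 = 125
D - E - F - S - T - Y - D: 32+22+18+26+9+23 = 130
D - E - F - T - Y - S - D: 32+22+16+9+25+21 = 125
D - E - F - T - S - Y - D: 32+22+16+26+25+23 = 144
D - E - S - Y - F - T - D: 32+33+25+7+16+19 = 132
D - E - S - Y - T - F - D: 32+33+25+9+16+24 = 139
… (46 more)
D - S - F - E - Y - T - D: 21+18+22+15+9+19 = 104  ← best
The minimum is 104.
One optimal route: D → S → F → E → Y → T → D (or its reverse).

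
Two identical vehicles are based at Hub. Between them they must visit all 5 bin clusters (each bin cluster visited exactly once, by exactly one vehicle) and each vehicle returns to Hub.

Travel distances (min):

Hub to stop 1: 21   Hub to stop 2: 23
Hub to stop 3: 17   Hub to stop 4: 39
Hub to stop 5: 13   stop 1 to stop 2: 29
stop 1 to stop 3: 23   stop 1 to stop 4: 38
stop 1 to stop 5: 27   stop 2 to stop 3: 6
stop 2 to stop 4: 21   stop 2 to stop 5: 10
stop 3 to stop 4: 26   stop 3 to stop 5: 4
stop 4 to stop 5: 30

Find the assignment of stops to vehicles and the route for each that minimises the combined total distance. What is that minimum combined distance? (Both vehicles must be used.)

Minimum combined distance: 125 min.

Try each way of splitting the stops between the two vehicles (each non-empty) and, for each split, find the best tour for each vehicle:
  {stop 1} + {stop 2, stop 3, stop 4, stop 5}: 42 + 83 = 125
  {stop 2} + {stop 1, stop 3, stop 4, stop 5}: 46 + 102 = 148
  {stop 1, stop 2} + {stop 3, stop 4, stop 5}: 73 + 82 = 155
  {stop 3} + {stop 1, stop 2, stop 4, stop 5}: 34 + 103 = 137
  {stop 1, stop 3} + {stop 2, stop 4, stop 5}: 61 + 83 = 144
  {stop 2, stop 3} + {stop 1, stop 4, stop 5}: 46 + 102 = 148
  … (15 splits in total)
Best: vehicle 1 Hub → stop 1 → Hub = 42; vehicle 2 Hub → stop 4 → stop 2 → stop 3 → stop 5 → Hub = 83; combined 125.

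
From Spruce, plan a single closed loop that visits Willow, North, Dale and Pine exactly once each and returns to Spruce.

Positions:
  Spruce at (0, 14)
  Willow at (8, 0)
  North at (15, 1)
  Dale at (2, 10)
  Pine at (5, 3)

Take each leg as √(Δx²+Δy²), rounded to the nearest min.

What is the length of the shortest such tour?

43 min — the shortest possible round trip.

Spruce-Willow-North-Dale-Pine-Spruce: 16+7+16+8+12 = 59
Spruce-Willow-North-Pine-Dale-Spruce: 16+7+10+8+4 = 45
Spruce-Willow-Dale-North-Pine-Spruce: 16+12+16+10+12 = 66
Spruce-Willow-Dale-Pine-North-Spruce: 16+12+8+10+20 = 66
Spruce-Willow-Pine-North-Dale-Spruce: 16+4+10+16+4 = 50
Spruce-Willow-Pine-Dale-North-Spruce: 16+4+8+16+20 = 64
Spruce-North-Willow-Dale-Pine-Spruce: 20+7+12+8+12 = 59
Spruce-North-Willow-Pine-Dale-Spruce: 20+7+4+8+4 = 43
Spruce-North-Dale-Willow-Pine-Spruce: 20+16+12+4+12 = 64
Spruce-North-Pine-Willow-Dale-Spruce: 20+10+4+12+4 = 50
Spruce-Dale-Willow-North-Pine-Spruce: 4+12+7+10+12 = 45
Spruce-Dale-North-Willow-Pine-Spruce: 4+16+7+4+12 = 43
The minimum is 43.
One optimal route: Spruce → North → Willow → Pine → Dale → Spruce (or its reverse).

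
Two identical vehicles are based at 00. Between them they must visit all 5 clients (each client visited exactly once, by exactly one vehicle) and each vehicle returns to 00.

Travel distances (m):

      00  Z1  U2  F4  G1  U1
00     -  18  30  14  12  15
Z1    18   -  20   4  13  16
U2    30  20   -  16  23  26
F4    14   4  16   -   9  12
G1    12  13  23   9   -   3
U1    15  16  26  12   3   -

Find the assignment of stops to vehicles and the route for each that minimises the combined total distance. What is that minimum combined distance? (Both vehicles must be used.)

Minimum combined distance: 98 m.

Check every non-empty split of the stops between the two vehicles; for each half take its own optimal tour:
  {Z1} + {U2, F4, G1, U1}: 36 + 71 = 107
  {U2} + {Z1, F4, G1, U1}: 60 + 49 = 109
  {Z1, U2} + {F4, G1, U1}: 68 + 41 = 109
  {F4} + {Z1, U2, G1, U1}: 28 + 79 = 107
  {Z1, F4} + {U2, G1, U1}: 36 + 71 = 107
  {U2, F4} + {Z1, G1, U1}: 60 + 49 = 109
  … (15 splits in total)
  {Z1, U2, F4} + {G1, U1}: 68 + 30 = 98  ← best
Best: vehicle 1 00 → Z1 → U2 → F4 → 00 = 68; vehicle 2 00 → G1 → U1 → 00 = 30; combined 98.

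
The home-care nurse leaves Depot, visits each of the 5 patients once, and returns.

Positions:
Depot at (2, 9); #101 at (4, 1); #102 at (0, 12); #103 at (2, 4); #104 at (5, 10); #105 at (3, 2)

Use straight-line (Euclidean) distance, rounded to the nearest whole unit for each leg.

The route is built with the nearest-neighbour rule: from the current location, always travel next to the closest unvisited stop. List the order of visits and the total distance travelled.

From Depot: distances to unvisited — #104=3, #102=4, #103=5, #105=7, #101=8. Nearest is #104 (3).
From #104: distances to unvisited — #102=5, #103=7, #105=8, #101=9. Nearest is #102 (5).
From #102: distances to unvisited — #103=8, #105=10, #101=12. Nearest is #103 (8).
From #103: distances to unvisited — #105=2, #101=4. Nearest is #105 (2).
From #105: distances to unvisited — #101=1. Nearest is #101 (1).
Return #101→Depot: 8.
Total = 3 + 5 + 8 + 2 + 1 + 8 = 27.

Nearest-neighbour total = 27; route Depot → #104 → #102 → #103 → #105 → #101 → Depot.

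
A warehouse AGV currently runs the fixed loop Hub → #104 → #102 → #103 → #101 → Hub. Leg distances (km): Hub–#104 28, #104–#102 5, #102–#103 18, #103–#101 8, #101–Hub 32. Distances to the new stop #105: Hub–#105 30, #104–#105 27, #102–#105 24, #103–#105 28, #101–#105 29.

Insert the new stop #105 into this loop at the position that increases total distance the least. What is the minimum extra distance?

Insertion cost between consecutive stops i–j is d(i,#105) + d(#105,j) − d(i,j):
  between Hub and #104: 30 + 27 − 28 = 29
  between #104 and #102: 27 + 24 − 5 = 46
  between #102 and #103: 24 + 28 − 18 = 34
  between #103 and #101: 28 + 29 − 8 = 49
  between #101 and Hub: 29 + 30 − 32 = 27
Cheapest insertion is between #101 and Hub, adding 27.
New total = 91 + 27 = 118.

Minimum extra distance: 27 km, inserting #105 between #101 and Hub.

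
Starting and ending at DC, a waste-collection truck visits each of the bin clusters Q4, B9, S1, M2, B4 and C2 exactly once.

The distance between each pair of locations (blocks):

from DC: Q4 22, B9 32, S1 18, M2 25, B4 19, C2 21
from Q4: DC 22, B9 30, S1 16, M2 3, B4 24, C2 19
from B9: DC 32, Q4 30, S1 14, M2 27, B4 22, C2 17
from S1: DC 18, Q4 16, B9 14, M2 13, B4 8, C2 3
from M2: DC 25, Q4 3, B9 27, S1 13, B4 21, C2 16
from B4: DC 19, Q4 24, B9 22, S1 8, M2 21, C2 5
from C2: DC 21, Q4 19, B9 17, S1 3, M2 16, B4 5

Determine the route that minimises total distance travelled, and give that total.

With 6 stops there are 6!/2 = 360 distinct round trips (a route and its reverse cost the same).
DC→Q4→B9→S1→M2→B4→C2→DC: 22+30+14+13+21+5+21 = 126
DC→Q4→B9→S1→M2→C2→B4→DC: 22+30+14+13+16+5+19 = 119
DC→Q4→B9→S1→B4→M2→C2→DC: 22+30+14+8+21+16+21 = 132
DC→Q4→B9→S1→B4→C2→M2→DC: 22+30+14+8+5+16+25 = 120
DC→Q4→B9→S1→C2→M2→B4→DC: 22+30+14+3+16+21+19 = 125
DC→Q4→B9→S1→C2→B4→M2→DC: 22+30+14+3+5+21+25 = 120
DC→Q4→B9→M2→S1→B4→C2→DC: 22+30+27+13+8+5+21 = 126
DC→Q4→B9→M2→S1→C2→B4→DC: 22+30+27+13+3+5+19 = 119
… (352 more)
DC→Q4→M2→B9→S1→C2→B4→DC: 22+3+27+14+3+5+19 = 93  ← best
The minimum is 93.
One optimal route: DC → Q4 → M2 → B9 → S1 → C2 → B4 → DC (or its reverse).

93 blocks — the shortest possible round trip.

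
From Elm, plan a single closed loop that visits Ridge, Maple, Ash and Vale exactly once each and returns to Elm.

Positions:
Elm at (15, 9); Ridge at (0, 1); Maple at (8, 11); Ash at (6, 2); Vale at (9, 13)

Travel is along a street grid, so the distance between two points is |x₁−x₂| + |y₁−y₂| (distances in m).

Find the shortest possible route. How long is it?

54 m — the shortest possible round trip.

Elm → Ridge → Maple → Ash → Vale → Elm: 23+18+11+14+10 = 76
Elm → Ridge → Maple → Vale → Ash → Elm: 23+18+3+14+16 = 74
Elm → Ridge → Ash → Maple → Vale → Elm: 23+7+11+3+10 = 54
Elm → Ridge → Ash → Vale → Maple → Elm: 23+7+14+3+9 = 56
Elm → Ridge → Vale → Maple → Ash → Elm: 23+21+3+11+16 = 74
Elm → Ridge → Vale → Ash → Maple → Elm: 23+21+14+11+9 = 78
Elm → Maple → Ridge → Ash → Vale → Elm: 9+18+7+14+10 = 58
Elm → Maple → Ridge → Vale → Ash → Elm: 9+18+21+14+16 = 78
Elm → Maple → Ash → Ridge → Vale → Elm: 9+11+7+21+10 = 58
Elm → Maple → Vale → Ridge → Ash → Elm: 9+3+21+7+16 = 56
Elm → Ash → Ridge → Maple → Vale → Elm: 16+7+18+3+10 = 54
Elm → Ash → Maple → Ridge → Vale → Elm: 16+11+18+21+10 = 76
The minimum is 54.
One optimal route: Elm → Ridge → Ash → Maple → Vale → Elm (or its reverse).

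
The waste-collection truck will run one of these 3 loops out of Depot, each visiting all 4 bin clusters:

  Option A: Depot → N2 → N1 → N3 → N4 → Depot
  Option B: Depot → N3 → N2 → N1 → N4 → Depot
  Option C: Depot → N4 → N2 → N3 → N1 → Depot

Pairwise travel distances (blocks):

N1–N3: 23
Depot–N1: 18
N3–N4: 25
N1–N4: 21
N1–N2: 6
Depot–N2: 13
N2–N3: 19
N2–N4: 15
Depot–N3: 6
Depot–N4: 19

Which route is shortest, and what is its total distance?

Option A: 13 + 6 + 23 + 25 + 19 = 86
Option B: 6 + 19 + 6 + 21 + 19 = 71
Option C: 19 + 15 + 19 + 23 + 18 = 94

71 blocks — Option B is the shortest.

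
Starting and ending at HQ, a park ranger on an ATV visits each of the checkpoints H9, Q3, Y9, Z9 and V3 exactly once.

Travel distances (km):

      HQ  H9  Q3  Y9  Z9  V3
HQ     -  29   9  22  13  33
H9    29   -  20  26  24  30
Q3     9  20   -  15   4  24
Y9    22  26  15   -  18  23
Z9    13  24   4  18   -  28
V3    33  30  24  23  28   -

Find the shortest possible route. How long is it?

Minimum total distance: 112 km.

With 5 stops there are 5!/2 = 60 distinct round trips (a route and its reverse cost the same).
HQ → H9 → Q3 → Y9 → Z9 → V3 → HQ: 29+20+15+18+28+33 = 143
HQ → H9 → Q3 → Y9 → V3 → Z9 → HQ: 29+20+15+23+28+13 = 128
HQ → H9 → Q3 → Z9 → Y9 → V3 → HQ: 29+20+4+18+23+33 = 127
HQ → H9 → Q3 → Z9 → V3 → Y9 → HQ: 29+20+4+28+23+22 = 126
HQ → H9 → Q3 → V3 → Y9 → Z9 → HQ: 29+20+24+23+18+13 = 127
HQ → H9 → Q3 → V3 → Z9 → Y9 → HQ: 29+20+24+28+18+22 = 141
HQ → H9 → Y9 → Q3 → Z9 → V3 → HQ: 29+26+15+4+28+33 = 135
HQ → H9 → Y9 → Q3 → V3 → Z9 → HQ: 29+26+15+24+28+13 = 135
HQ → H9 → Y9 → Z9 → Q3 → V3 → HQ: 29+26+18+4+24+33 = 134
HQ → H9 → Y9 → Z9 → V3 → Q3 → HQ: 29+26+18+28+24+9 = 134
HQ → H9 → Y9 → V3 → Q3 → Z9 → HQ: 29+26+23+24+4+13 = 119
HQ → H9 → Y9 → V3 → Z9 → Q3 → HQ: 29+26+23+28+4+9 = 119
HQ → H9 → Z9 → Q3 → Y9 → V3 → HQ: 29+24+4+15+23+33 = 128
HQ → H9 → Z9 → Q3 → V3 → Y9 → HQ: 29+24+4+24+23+22 = 126
… (46 more)
HQ → Q3 → Z9 → H9 → V3 → Y9 → HQ: 9+4+24+30+23+22 = 112  ← best
The minimum is 112.
One optimal route: HQ → Q3 → Z9 → H9 → V3 → Y9 → HQ (or its reverse).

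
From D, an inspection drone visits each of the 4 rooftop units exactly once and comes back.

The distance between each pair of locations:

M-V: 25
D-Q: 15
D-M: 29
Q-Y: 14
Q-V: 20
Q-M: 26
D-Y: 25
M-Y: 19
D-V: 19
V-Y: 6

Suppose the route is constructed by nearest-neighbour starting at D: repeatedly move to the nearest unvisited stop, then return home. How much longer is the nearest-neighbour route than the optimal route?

Excess over optimum: 4.

D: Q=15, V=19, Y=25, M=29 ⇒ Q
Q: Y=14, V=20, M=26 ⇒ Y
Y: V=6, M=19 ⇒ V
V: M=25 ⇒ M
NN route D → Q → Y → V → M → D costs 89.
Optimal: D → Q → M → Y → V → D costs 85 (by enumerating all 12 distinct tours).
Excess = 89 − 85 = 4.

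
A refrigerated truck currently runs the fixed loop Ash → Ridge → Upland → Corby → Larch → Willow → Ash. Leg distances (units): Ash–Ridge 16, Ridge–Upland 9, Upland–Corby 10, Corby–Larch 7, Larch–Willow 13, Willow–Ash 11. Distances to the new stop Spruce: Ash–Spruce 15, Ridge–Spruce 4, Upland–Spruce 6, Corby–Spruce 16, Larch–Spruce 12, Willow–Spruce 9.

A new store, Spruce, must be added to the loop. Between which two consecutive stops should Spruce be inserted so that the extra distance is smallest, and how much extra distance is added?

Minimum extra distance: 1, inserting Spruce between Ridge and Upland.

Insertion cost between consecutive stops i–j is d(i,Spruce) + d(Spruce,j) − d(i,j):
  between Ash and Ridge: 15 + 4 − 16 = 3
  between Ridge and Upland: 4 + 6 − 9 = 1
  between Upland and Corby: 6 + 16 − 10 = 12
  between Corby and Larch: 16 + 12 − 7 = 21
  between Larch and Willow: 12 + 9 − 13 = 8
  between Willow and Ash: 9 + 15 − 11 = 13
Cheapest insertion is between Ridge and Upland, adding 1.
New total = 66 + 1 = 67.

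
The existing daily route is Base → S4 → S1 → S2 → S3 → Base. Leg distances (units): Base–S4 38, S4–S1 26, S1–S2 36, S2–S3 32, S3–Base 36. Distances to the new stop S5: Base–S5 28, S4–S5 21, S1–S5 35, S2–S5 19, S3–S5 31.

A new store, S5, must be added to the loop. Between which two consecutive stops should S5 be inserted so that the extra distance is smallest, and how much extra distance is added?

Adding 11 by placing S5 on the Base–S4 leg.

Insertion cost between consecutive stops i–j is d(i,S5) + d(S5,j) − d(i,j):
  between Base and S4: 28 + 21 − 38 = 11
  between S4 and S1: 21 + 35 − 26 = 30
  between S1 and S2: 35 + 19 − 36 = 18
  between S2 and S3: 19 + 31 − 32 = 18
  between S3 and Base: 31 + 28 − 36 = 23
Cheapest insertion is between Base and S4, adding 11.
New total = 168 + 11 = 179.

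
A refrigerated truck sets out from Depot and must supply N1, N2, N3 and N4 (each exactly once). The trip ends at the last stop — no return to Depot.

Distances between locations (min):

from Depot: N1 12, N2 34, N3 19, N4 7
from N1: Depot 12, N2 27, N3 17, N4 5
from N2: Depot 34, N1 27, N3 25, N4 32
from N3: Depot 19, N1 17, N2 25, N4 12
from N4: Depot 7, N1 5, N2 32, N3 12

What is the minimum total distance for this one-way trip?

Shortest open route: 54 min.

There are 4! = 24 possible orderings.
Depot - N1 - N2 - N3 - N4: 12+27+25+12 = 76
Depot - N1 - N2 - N4 - N3: 12+27+32+12 = 83
Depot - N1 - N3 - N2 - N4: 12+17+25+32 = 86
Depot - N1 - N3 - N4 - N2: 12+17+12+32 = 73
Depot - N1 - N4 - N2 - N3: 12+5+32+25 = 74
Depot - N1 - N4 - N3 - N2: 12+5+12+25 = 54
Depot - N2 - N1 - N3 - N4: 34+27+17+12 = 90
Depot - N2 - N1 - N4 - N3: 34+27+5+12 = 78
Depot - N2 - N3 - N1 - N4: 34+25+17+5 = 81
Depot - N2 - N3 - N4 - N1: 34+25+12+5 = 76
Depot - N2 - N4 - N1 - N3: 34+32+5+17 = 88
Depot - N2 - N4 - N3 - N1: 34+32+12+17 = 95
Depot - N3 - N1 - N2 - N4: 19+17+27+32 = 95
Depot - N3 - N1 - N4 - N2: 19+17+5+32 = 73
… (10 more)
The minimum is 54.
One shortest path: Depot → N1 → N4 → N3 → N2.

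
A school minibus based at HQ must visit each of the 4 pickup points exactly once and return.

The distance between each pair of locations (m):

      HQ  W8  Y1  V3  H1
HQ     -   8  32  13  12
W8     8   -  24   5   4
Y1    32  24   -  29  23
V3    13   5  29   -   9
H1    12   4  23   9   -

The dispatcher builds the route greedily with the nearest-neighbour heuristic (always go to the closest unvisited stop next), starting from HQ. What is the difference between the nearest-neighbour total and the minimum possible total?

From HQ: W8=8, H1=12, V3=13, Y1=32 → choose W8 (8).
From W8: H1=4, V3=5, Y1=24 → choose H1 (4).
From H1: V3=9, Y1=23 → choose V3 (9).
From V3: Y1=29 → choose Y1 (29).
NN route HQ → W8 → H1 → V3 → Y1 → HQ costs 82.
Optimal: HQ → W8 → Y1 → H1 → V3 → HQ costs 77 (by enumerating all 12 distinct tours).
Excess = 82 − 77 = 5.

5 m longer than the optimal tour.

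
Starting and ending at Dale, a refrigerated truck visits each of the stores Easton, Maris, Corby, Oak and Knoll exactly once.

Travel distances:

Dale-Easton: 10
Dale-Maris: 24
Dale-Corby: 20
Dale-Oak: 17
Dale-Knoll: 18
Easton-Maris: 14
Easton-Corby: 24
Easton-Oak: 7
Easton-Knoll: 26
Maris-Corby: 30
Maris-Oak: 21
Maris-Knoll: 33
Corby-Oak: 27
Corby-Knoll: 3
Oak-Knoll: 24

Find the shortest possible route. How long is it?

Dale - Easton - Maris - Corby - Oak - Knoll - Dale: 10+14+30+27+24+18 = 123
Dale - Easton - Maris - Corby - Knoll - Oak - Dale: 10+14+30+3+24+17 = 98
Dale - Easton - Maris - Oak - Corby - Knoll - Dale: 10+14+21+27+3+18 = 93
Dale - Easton - Maris - Oak - Knoll - Corby - Dale: 10+14+21+24+3+20 = 92
Dale - Easton - Maris - Knoll - Corby - Oak - Dale: 10+14+33+3+27+17 = 104
Dale - Easton - Maris - Knoll - Oak - Corby - Dale: 10+14+33+24+27+20 = 128
Dale - Easton - Corby - Maris - Oak - Knoll - Dale: 10+24+30+21+24+18 = 127
Dale - Easton - Corby - Maris - Knoll - Oak - Dale: 10+24+30+33+24+17 = 138
Dale - Easton - Corby - Oak - Maris - Knoll - Dale: 10+24+27+21+33+18 = 133
Dale - Easton - Corby - Oak - Knoll - Maris - Dale: 10+24+27+24+33+24 = 142
Dale - Easton - Corby - Knoll - Maris - Oak - Dale: 10+24+3+33+21+17 = 108
Dale - Easton - Corby - Knoll - Oak - Maris - Dale: 10+24+3+24+21+24 = 106
Dale - Easton - Oak - Maris - Corby - Knoll - Dale: 10+7+21+30+3+18 = 89
Dale - Easton - Oak - Maris - Knoll - Corby - Dale: 10+7+21+33+3+20 = 94
… (46 more)
The minimum is 89.
One optimal route: Dale → Easton → Oak → Maris → Corby → Knoll → Dale (or its reverse).

Shortest round trip = 89.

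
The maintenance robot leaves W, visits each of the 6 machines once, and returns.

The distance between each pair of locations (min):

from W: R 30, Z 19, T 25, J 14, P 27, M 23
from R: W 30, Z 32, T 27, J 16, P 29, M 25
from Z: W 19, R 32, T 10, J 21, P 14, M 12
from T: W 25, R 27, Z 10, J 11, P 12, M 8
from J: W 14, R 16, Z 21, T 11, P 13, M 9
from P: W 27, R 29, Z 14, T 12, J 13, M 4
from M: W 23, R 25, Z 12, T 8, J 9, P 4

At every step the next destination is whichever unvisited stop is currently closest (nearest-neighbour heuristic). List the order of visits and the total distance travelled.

From W: distances to unvisited — J=14, Z=19, M=23, T=25, P=27, R=30. Nearest is J (14).
From J: distances to unvisited — M=9, T=11, P=13, R=16, Z=21. Nearest is M (9).
From M: distances to unvisited — P=4, T=8, Z=12, R=25. Nearest is P (4).
From P: distances to unvisited — T=12, Z=14, R=29. Nearest is T (12).
From T: distances to unvisited — Z=10, R=27. Nearest is Z (10).
From Z: distances to unvisited — R=32. Nearest is R (32).
Return R→W: 30.
Total = 14 + 9 + 4 + 12 + 10 + 32 + 30 = 111.

Total distance 111 min via the nearest-neighbour route W → J → M → P → T → Z → R → W.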